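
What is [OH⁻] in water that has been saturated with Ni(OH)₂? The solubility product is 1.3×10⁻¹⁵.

Ni(OH)₂(s) ⇌ Ni²⁺(aq) + 2 OH⁻(aq)
Call the molar solubility s, so that [Ni²⁺] = s and [OH⁻] = 2s.
Ksp = [Ni²⁺][OH⁻]^2 = s · (2s)^2 = 4s^3 = 1.3×10⁻¹⁵
s = 6.9×10⁻⁶ mol L⁻¹
[OH⁻] = 2s = 1.4×10⁻⁵ mol L⁻¹

1.4×10⁻⁵ M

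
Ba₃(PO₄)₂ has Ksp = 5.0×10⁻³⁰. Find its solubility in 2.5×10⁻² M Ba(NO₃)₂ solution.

Ba₃(PO₄)₂(s) ⇌ 3 Ba²⁺(aq) + 2 PO₄³⁻(aq)
With Ba²⁺ already at 2.5×10⁻² M and s small, take [Ba²⁺] ≈ 2.5×10⁻² M and [PO₄³⁻] = 2s.
Ksp = [Ba²⁺]^3[PO₄³⁻]^2 = (2.5×10⁻²)^3(2s)^2
(2s)^2 = 5.0×10⁻³⁰ / (2.5×10⁻²)^3 = 3.2×10⁻²⁵
s = 2.8×10⁻¹³ M

2.8×10⁻¹³ M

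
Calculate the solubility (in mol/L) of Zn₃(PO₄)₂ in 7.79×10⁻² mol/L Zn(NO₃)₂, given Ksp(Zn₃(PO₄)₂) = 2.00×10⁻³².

3.25×10⁻¹⁵ M

Zn₃(PO₄)₂(s) ⇌ 3 Zn²⁺(aq) + 2 PO₄³⁻(aq)
The solution already contains Zn²⁺ at 7.79×10⁻² mol/L. Let s be the molar solubility of Zn₃(PO₄)₂.
[Zn²⁺] ≈ 7.79×10⁻² mol/L (common ion dominates); [PO₄³⁻] = 2s.
Ksp = [Zn²⁺]^3[PO₄³⁻]^2 = (7.79×10⁻²)^3(2s)^2
(2s)^2 = 2.00×10⁻³² / (7.79×10⁻²)^3 = 4.23×10⁻²⁹
s = 3.25×10⁻¹⁵ mol/L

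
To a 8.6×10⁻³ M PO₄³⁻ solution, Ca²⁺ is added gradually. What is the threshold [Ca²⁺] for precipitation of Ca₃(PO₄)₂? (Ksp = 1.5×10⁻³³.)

2.7×10⁻¹⁰ M

Precipitation begins when Q = Ksp.
Ca₃(PO₄)₂(s) ⇌ 3 Ca²⁺(aq) + 2 PO₄³⁻(aq)
Ksp = [Ca²⁺]^3[PO₄³⁻]^2 = [Ca²⁺]^3(8.6×10⁻³)^2
[Ca²⁺]^3 = 1.5×10⁻³³ / (8.6×10⁻³)^2 = 2.0×10⁻²⁹
[Ca²⁺] = 2.7×10⁻¹⁰ M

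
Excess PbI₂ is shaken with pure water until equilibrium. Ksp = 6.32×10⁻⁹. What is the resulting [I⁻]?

PbI₂(s) ⇌ Pb²⁺(aq) + 2 I⁻(aq)
For each mole of PbI₂ that dissolves per liter, [Pb²⁺] = s and [I⁻] = 2s; let s denote this solubility.
Ksp = [Pb²⁺][I⁻]^2 = s · (2s)^2 = 4s^3 = 6.32×10⁻⁹
s = 1.16×10⁻³ mol L⁻¹
[I⁻] = 2s = 2.33×10⁻³ mol L⁻¹

2.33×10⁻³ M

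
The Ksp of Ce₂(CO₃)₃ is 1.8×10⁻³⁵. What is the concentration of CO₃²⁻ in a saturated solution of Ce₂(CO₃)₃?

1.3×10⁻⁷ M

Ce₂(CO₃)₃(s) ⇌ 2 Ce³⁺(aq) + 3 CO₃²⁻(aq)
With molar solubility s: [Ce³⁺] = 2s, [CO₃²⁻] = 3s.
Ksp = [Ce³⁺]^2[CO₃²⁻]^3 = (2s)^2 · (3s)^3 = 108s^5 = 1.8×10⁻³⁵
s = 4.4×10⁻⁸ mol/L
[CO₃²⁻] = 3s = 1.3×10⁻⁷ mol/L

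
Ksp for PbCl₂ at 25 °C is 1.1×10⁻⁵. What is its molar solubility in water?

1.4×10⁻² M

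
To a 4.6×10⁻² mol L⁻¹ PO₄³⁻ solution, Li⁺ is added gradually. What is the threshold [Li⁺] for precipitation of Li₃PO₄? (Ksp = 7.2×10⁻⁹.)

5.4×10⁻³ M

The threshold for precipitation is Q = Ksp.
Li₃PO₄(s) ⇌ 3 Li⁺(aq) + PO₄³⁻(aq)
Ksp = [Li⁺]^3[PO₄³⁻] = [Li⁺]^3(4.6×10⁻²)
[Li⁺]^3 = 7.2×10⁻⁹ / (4.6×10⁻²) = 1.6×10⁻⁷
[Li⁺] = 5.4×10⁻³ mol L⁻¹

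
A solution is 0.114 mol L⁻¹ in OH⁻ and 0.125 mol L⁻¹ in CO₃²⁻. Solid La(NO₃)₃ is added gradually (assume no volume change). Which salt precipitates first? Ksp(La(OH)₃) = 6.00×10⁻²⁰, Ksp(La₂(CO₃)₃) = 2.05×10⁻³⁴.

A salt starts to precipitate once the ion product Q reaches its Ksp.
For La(OH)₃: [La³⁺] = (Ksp/[OH⁻]^3) = 4.05×10⁻¹⁷ mol L⁻¹
For La₂(CO₃)₃: [La³⁺] = (Ksp/[CO₃²⁻]^3)^(1/2) = 3.24×10⁻¹⁶ mol L⁻¹
Since La(OH)₃ needs less La³⁺ to reach saturation, it precipitates first.

La(OH)₃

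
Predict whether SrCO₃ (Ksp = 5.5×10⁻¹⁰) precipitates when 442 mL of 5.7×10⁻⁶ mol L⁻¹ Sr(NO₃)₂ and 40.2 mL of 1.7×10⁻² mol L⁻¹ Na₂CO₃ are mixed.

Total volume after mixing = 442 + 40.2 = 482.2 mL.
[Sr²⁺] = (5.7×10⁻⁶)(442)/482.2 = 5.2×10⁻⁶ mol L⁻¹
[CO₃²⁻] = (1.7×10⁻²)(40.2)/482.2 = 1.4×10⁻³ mol L⁻¹
Q = [Sr²⁺][CO₃²⁻] = 7.4×10⁻⁹
Because Q > Ksp (7.4×10⁻⁹ vs 5.5×10⁻¹⁰), a precipitate of SrCO₃ forms.

Yes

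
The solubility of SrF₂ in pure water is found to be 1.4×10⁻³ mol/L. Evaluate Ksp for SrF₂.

SrF₂(s) ⇌ Sr²⁺(aq) + 2 F⁻(aq)
With molar solubility s: [Sr²⁺] = s, [F⁻] = 2s.
Ksp = [Sr²⁺][F⁻]^2 = s · (2s)^2 = 4s^3
Ksp = 4 × (1.4×10⁻³)^3 = 1.1×10⁻⁸

Ksp = 1.1×10⁻⁸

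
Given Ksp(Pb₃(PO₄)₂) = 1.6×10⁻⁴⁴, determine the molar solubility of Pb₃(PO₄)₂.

Pb₃(PO₄)₂(s) ⇌ 3 Pb²⁺(aq) + 2 PO₄³⁻(aq)
Call the molar solubility s, so that [Pb²⁺] = 3s and [PO₄³⁻] = 2s.
Ksp = [Pb²⁺]^3[PO₄³⁻]^2 = (3s)^3 · (2s)^2 = 108s^5
108s^5 = 1.6×10⁻⁴⁴  ⇒  s^5 = 1.5×10⁻⁴⁶
Taking the 5th root, s = 6.8×10⁻¹⁰ mol/L.

6.8×10⁻¹⁰ M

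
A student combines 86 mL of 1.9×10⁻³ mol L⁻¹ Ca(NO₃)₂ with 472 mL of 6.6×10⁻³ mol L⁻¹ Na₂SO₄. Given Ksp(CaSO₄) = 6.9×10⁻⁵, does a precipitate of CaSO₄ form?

The combined volume is 558 mL.
[Ca²⁺] = (1.9×10⁻³)(86)/558 = 2.9×10⁻⁴ mol L⁻¹
[SO₄²⁻] = (6.6×10⁻³)(472)/558 = 5.6×10⁻³ mol L⁻¹
Q = [Ca²⁺][SO₄²⁻] = 1.6×10⁻⁶
Q < Ksp (1.6×10⁻⁶ vs 6.9×10⁻⁵); the solution remains unsaturated and no precipitate forms.

No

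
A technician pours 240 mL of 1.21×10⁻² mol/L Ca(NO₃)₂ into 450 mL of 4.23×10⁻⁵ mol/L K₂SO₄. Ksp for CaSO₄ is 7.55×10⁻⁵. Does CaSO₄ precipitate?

Total volume after mixing = 240 + 450 = 690 mL.
[Ca²⁺] = (1.21×10⁻²)(240)/690 = 4.21×10⁻³ mol/L
[SO₄²⁻] = (4.23×10⁻⁵)(450)/690 = 2.76×10⁻⁵ mol/L
Q = [Ca²⁺][SO₄²⁻] = 1.16×10⁻⁷
Since Q (1.16×10⁻⁷) is less than Ksp (7.55×10⁻⁵), no CaSO₄ precipitates.

No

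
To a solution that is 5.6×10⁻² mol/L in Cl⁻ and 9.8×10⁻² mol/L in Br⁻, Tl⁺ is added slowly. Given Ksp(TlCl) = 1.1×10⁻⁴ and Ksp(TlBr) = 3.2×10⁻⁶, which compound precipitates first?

TlBr

A salt starts to precipitate once the ion product Q reaches its Ksp.
For TlCl: [Tl⁺] = (Ksp/[Cl⁻]) = 2.0×10⁻³ mol/L
For TlBr: [Tl⁺] = (Ksp/[Br⁻]) = 3.3×10⁻⁵ mol/L
Since TlBr needs less Tl⁺ to reach saturation, it precipitates first.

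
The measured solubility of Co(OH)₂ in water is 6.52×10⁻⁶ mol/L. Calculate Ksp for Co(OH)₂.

Ksp = 1.11×10⁻¹⁵

Co(OH)₂(s) ⇌ Co²⁺(aq) + 2 OH⁻(aq)
For each mole of Co(OH)₂ that dissolves per liter, [Co²⁺] = s and [OH⁻] = 2s; let s denote this solubility.
Ksp = [Co²⁺][OH⁻]^2 = s · (2s)^2 = 4s^3
Ksp = 4 × (6.52×10⁻⁶)^3 = 1.11×10⁻¹⁵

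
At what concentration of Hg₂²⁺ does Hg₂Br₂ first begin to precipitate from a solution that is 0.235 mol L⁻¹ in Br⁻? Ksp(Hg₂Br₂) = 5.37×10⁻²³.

The threshold for precipitation is Q = Ksp.
Hg₂Br₂(s) ⇌ Hg₂²⁺(aq) + 2 Br⁻(aq)
Ksp = [Hg₂²⁺][Br⁻]^2 = [Hg₂²⁺](0.235)^2
[Hg₂²⁺] = 5.37×10⁻²³ / (0.235)^2 = 9.72×10⁻²²
[Hg₂²⁺] = 9.72×10⁻²² mol L⁻¹

9.72×10⁻²² M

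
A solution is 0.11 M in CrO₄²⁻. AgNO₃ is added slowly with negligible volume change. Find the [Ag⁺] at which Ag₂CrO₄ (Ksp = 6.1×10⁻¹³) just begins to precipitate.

2.4×10⁻⁶ M

Precipitation begins when Q = Ksp.
Ag₂CrO₄(s) ⇌ 2 Ag⁺(aq) + CrO₄²⁻(aq)
Ksp = [Ag⁺]^2[CrO₄²⁻] = [Ag⁺]^2(0.11)
[Ag⁺]^2 = 6.1×10⁻¹³ / (0.11) = 5.5×10⁻¹²
[Ag⁺] = 2.4×10⁻⁶ M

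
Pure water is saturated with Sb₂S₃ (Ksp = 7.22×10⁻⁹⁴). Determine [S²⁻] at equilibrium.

Sb₂S₃(s) ⇌ 2 Sb³⁺(aq) + 3 S²⁻(aq)
Call the molar solubility s, so that [Sb³⁺] = 2s and [S²⁻] = 3s.
Ksp = [Sb³⁺]^2[S²⁻]^3 = (2s)^2 · (3s)^3 = 108s^5 = 7.22×10⁻⁹⁴
s = 9.23×10⁻²⁰ mol L⁻¹
[S²⁻] = 3s = 2.77×10⁻¹⁹ mol L⁻¹

2.77×10⁻¹⁹ M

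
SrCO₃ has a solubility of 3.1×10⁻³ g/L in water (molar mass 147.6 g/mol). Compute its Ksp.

Ksp = 4.4×10⁻¹⁰

Convert to molarity: s = 3.1×10⁻³ / 147.6 = 2.100×10⁻⁵ mol/L
SrCO₃(s) ⇌ Sr²⁺(aq) + CO₃²⁻(aq)
Call the molar solubility s, so that [Sr²⁺] = s and [CO₃²⁻] = s.
Ksp = [Sr²⁺][CO₃²⁻] = s · s = s^2
Ksp = (2.100×10⁻⁵)^2 = 4.4×10⁻¹⁰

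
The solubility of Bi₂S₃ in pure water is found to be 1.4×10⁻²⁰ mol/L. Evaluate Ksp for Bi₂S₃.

Ksp = 5.8×10⁻⁹⁸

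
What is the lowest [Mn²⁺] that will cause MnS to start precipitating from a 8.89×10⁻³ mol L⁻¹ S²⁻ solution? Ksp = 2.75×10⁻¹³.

Each salt precipitates once Q = Ksp for that salt.
MnS(s) ⇌ Mn²⁺(aq) + S²⁻(aq)
Ksp = [Mn²⁺][S²⁻] = [Mn²⁺](8.89×10⁻³)
[Mn²⁺] = 2.75×10⁻¹³ / (8.89×10⁻³) = 3.09×10⁻¹¹
[Mn²⁺] = 3.09×10⁻¹¹ mol L⁻¹

3.09×10⁻¹¹ M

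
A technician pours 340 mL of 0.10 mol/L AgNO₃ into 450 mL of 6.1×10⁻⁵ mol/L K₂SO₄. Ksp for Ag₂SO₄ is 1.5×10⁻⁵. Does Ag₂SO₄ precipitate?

No

After mixing, V = 340 mL + 450 mL = 790 mL.
[Ag⁺] = (0.10)(340)/790 = 4.3×10⁻² mol/L
[SO₄²⁻] = (6.1×10⁻⁵)(450)/790 = 3.5×10⁻⁵ mol/L
Q = [Ag⁺]^2[SO₄²⁻] = 6.4×10⁻⁸
Q < Ksp (6.4×10⁻⁸ vs 1.5×10⁻⁵); the solution remains unsaturated and no precipitate forms.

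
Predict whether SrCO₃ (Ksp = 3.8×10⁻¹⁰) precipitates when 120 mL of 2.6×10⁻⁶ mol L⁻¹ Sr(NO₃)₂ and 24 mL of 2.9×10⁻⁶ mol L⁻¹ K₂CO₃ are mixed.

No

The combined volume is 144 mL.
[Sr²⁺] = (2.6×10⁻⁶)(120)/144 = 2.2×10⁻⁶ mol L⁻¹
[CO₃²⁻] = (2.9×10⁻⁶)(24)/144 = 4.8×10⁻⁷ mol L⁻¹
Q = [Sr²⁺][CO₃²⁻] = 1.0×10⁻¹²
Since Q (1.0×10⁻¹²) is less than Ksp (3.8×10⁻¹⁰), no SrCO₃ precipitates.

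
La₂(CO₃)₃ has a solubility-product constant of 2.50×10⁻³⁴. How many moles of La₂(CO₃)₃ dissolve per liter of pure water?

La₂(CO₃)₃(s) ⇌ 2 La³⁺(aq) + 3 CO₃²⁻(aq)
If s mol/L of La₂(CO₃)₃ dissolves, [La³⁺] = 2s and [CO₃²⁻] = 3s.
Ksp = [La³⁺]^2[CO₃²⁻]^3 = (2s)^2 · (3s)^3 = 108s^5
108s^5 = 2.50×10⁻³⁴  ⇒  s^5 = 2.31×10⁻³⁶
s = (2.31×10⁻³⁶)^(1/5) = 7.46×10⁻⁸ mol L⁻¹

7.46×10⁻⁸ M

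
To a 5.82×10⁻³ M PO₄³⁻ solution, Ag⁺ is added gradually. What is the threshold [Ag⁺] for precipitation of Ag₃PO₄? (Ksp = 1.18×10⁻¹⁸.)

A salt starts to precipitate once the ion product Q reaches its Ksp.
Ag₃PO₄(s) ⇌ 3 Ag⁺(aq) + PO₄³⁻(aq)
Ksp = [Ag⁺]^3[PO₄³⁻] = [Ag⁺]^3(5.82×10⁻³)
[Ag⁺]^3 = 1.18×10⁻¹⁸ / (5.82×10⁻³) = 2.03×10⁻¹⁶
[Ag⁺] = 5.87×10⁻⁶ M

5.87×10⁻⁶ M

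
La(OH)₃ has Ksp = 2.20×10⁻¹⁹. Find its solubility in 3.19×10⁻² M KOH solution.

La(OH)₃(s) ⇌ La³⁺(aq) + 3 OH⁻(aq)
With OH⁻ already at 3.19×10⁻² M and s small, take [OH⁻] ≈ 3.19×10⁻² M and [La³⁺] = s.
Ksp = [La³⁺][OH⁻]^3 = s(3.19×10⁻²)^3
s = 2.20×10⁻¹⁹ / (3.19×10⁻²)^3 = 6.78×10⁻¹⁵
s = 6.78×10⁻¹⁵ M

6.78×10⁻¹⁵ M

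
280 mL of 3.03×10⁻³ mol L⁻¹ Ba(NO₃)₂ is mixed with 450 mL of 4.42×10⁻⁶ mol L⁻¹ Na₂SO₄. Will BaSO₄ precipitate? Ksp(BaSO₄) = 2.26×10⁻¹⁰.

Yes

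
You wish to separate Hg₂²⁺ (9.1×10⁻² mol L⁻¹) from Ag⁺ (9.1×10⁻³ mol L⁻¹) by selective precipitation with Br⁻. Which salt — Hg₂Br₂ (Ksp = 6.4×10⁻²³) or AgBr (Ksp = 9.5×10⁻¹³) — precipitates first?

A salt starts to precipitate once the ion product Q reaches its Ksp.
For Hg₂Br₂: [Br⁻] = (Ksp/[Hg₂²⁺])^(1/2) = 2.7×10⁻¹¹ mol L⁻¹
For AgBr: [Br⁻] = (Ksp/[Ag⁺]) = 1.0×10⁻¹⁰ mol L⁻¹
Hg₂Br₂ requires the lower [Br⁻], so it precipitates first.

Hg₂Br₂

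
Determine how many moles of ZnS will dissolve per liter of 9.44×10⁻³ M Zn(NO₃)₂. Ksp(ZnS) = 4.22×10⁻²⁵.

ZnS(s) ⇌ Zn²⁺(aq) + S²⁻(aq)
Zn²⁺ is already present at 9.44×10⁻³ M. If s mol/L of ZnS dissolves, [S²⁻] = s while [Zn²⁺] ≈ 9.44×10⁻³ M.
Ksp = [Zn²⁺][S²⁻] = (9.44×10⁻³)s
s = 4.22×10⁻²⁵ / (9.44×10⁻³) = 4.47×10⁻²³
s = 4.47×10⁻²³ M

4.47×10⁻²³ M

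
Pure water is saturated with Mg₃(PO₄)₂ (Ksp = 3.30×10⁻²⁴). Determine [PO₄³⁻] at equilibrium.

Mg₃(PO₄)₂(s) ⇌ 3 Mg²⁺(aq) + 2 PO₄³⁻(aq)
With molar solubility s: [Mg²⁺] = 3s, [PO₄³⁻] = 2s.
Ksp = [Mg²⁺]^3[PO₄³⁻]^2 = (3s)^3 · (2s)^2 = 108s^5 = 3.30×10⁻²⁴
s = 7.89×10⁻⁶ mol/L
[PO₄³⁻] = 2s = 1.58×10⁻⁵ mol/L

1.58×10⁻⁵ M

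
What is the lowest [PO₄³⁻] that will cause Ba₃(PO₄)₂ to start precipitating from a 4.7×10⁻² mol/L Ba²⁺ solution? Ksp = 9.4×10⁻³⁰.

Precipitation of each salt begins when its ion product equals Ksp.
Ba₃(PO₄)₂(s) ⇌ 3 Ba²⁺(aq) + 2 PO₄³⁻(aq)
Ksp = [Ba²⁺]^3[PO₄³⁻]^2 = [PO₄³⁻]^2(4.7×10⁻²)^3
[PO₄³⁻]^2 = 9.4×10⁻³⁰ / (4.7×10⁻²)^3 = 9.1×10⁻²⁶
[PO₄³⁻] = 3.0×10⁻¹³ mol/L

3.0×10⁻¹³ M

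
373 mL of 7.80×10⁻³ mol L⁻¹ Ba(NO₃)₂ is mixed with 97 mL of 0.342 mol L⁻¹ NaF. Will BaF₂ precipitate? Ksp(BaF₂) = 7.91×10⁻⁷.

The combined volume is 470 mL.
[Ba²⁺] = (7.80×10⁻³)(373)/470 = 6.19×10⁻³ mol L⁻¹
[F⁻] = (0.342)(97)/470 = 7.06×10⁻² mol L⁻¹
Q = [Ba²⁺][F⁻]^2 = 3.08×10⁻⁵
Because Q > Ksp (3.08×10⁻⁵ vs 7.91×10⁻⁷), a precipitate of BaF₂ forms.

Yes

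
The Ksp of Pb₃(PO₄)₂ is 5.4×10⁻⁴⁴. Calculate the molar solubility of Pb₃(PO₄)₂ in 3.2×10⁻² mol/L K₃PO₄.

1.3×10⁻¹⁴ M

Pb₃(PO₄)₂(s) ⇌ 3 Pb²⁺(aq) + 2 PO₄³⁻(aq)
With PO₄³⁻ already at 3.2×10⁻² mol/L and s small, take [PO₄³⁻] ≈ 3.2×10⁻² mol/L and [Pb²⁺] = 3s.
Ksp = [Pb²⁺]^3[PO₄³⁻]^2 = (3s)^3(3.2×10⁻²)^2
(3s)^3 = 5.4×10⁻⁴⁴ / (3.2×10⁻²)^2 = 5.3×10⁻⁴¹
s = 1.3×10⁻¹⁴ mol/L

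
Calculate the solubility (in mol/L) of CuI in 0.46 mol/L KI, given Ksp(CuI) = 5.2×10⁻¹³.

1.1×10⁻¹² M

CuI(s) ⇌ Cu⁺(aq) + I⁻(aq)
I⁻ is already present at 0.46 mol/L. If s mol/L of CuI dissolves, [Cu⁺] = s while [I⁻] ≈ 0.46 mol/L.
Ksp = [Cu⁺][I⁻] = s(0.46)
s = 5.2×10⁻¹³ / (0.46) = 1.1×10⁻¹²
s = 1.1×10⁻¹² mol/L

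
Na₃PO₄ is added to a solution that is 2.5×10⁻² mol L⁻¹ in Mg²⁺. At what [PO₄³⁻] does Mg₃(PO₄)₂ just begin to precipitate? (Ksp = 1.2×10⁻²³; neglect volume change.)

A salt starts to precipitate once the ion product Q reaches its Ksp.
Mg₃(PO₄)₂(s) ⇌ 3 Mg²⁺(aq) + 2 PO₄³⁻(aq)
Ksp = [Mg²⁺]^3[PO₄³⁻]^2 = [PO₄³⁻]^2(2.5×10⁻²)^3
[PO₄³⁻]^2 = 1.2×10⁻²³ / (2.5×10⁻²)^3 = 7.7×10⁻¹⁹
[PO₄³⁻] = 8.8×10⁻¹⁰ mol L⁻¹

8.8×10⁻¹⁰ M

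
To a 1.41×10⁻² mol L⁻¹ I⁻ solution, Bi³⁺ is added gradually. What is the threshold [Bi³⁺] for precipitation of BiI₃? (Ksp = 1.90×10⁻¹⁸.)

6.78×10⁻¹³ M

Precipitation of each salt begins when its ion product equals Ksp.
BiI₃(s) ⇌ Bi³⁺(aq) + 3 I⁻(aq)
Ksp = [Bi³⁺][I⁻]^3 = [Bi³⁺](1.41×10⁻²)^3
[Bi³⁺] = 1.90×10⁻¹⁸ / (1.41×10⁻²)^3 = 6.78×10⁻¹³
[Bi³⁺] = 6.78×10⁻¹³ mol L⁻¹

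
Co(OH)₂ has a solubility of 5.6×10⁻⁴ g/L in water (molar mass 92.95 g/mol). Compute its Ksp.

Convert to molarity: s = 5.6×10⁻⁴ / 92.95 = 6.025×10⁻⁶ mol/L
Co(OH)₂(s) ⇌ Co²⁺(aq) + 2 OH⁻(aq)
With molar solubility s: [Co²⁺] = s, [OH⁻] = 2s.
Ksp = [Co²⁺][OH⁻]^2 = s · (2s)^2 = 4s^3
Ksp = 4 × (6.025×10⁻⁶)^3 = 8.7×10⁻¹⁶

Ksp = 8.7×10⁻¹⁶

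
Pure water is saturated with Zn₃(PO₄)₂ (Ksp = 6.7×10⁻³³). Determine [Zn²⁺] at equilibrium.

Zn₃(PO₄)₂(s) ⇌ 3 Zn²⁺(aq) + 2 PO₄³⁻(aq)
For each mole of Zn₃(PO₄)₂ that dissolves per liter, [Zn²⁺] = 3s and [PO₄³⁻] = 2s; let s denote this solubility.
Ksp = [Zn²⁺]^3[PO₄³⁻]^2 = (3s)^3 · (2s)^2 = 108s^5 = 6.7×10⁻³³
s = 1.4×10⁻⁷ M
[Zn²⁺] = 3s = 4.3×10⁻⁷ M

4.3×10⁻⁷ M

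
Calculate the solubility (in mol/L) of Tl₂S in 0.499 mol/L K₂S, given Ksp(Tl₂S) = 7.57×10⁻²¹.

6.16×10⁻¹¹ M

Tl₂S(s) ⇌ 2 Tl⁺(aq) + S²⁻(aq)
S²⁻ is already present at 0.499 mol/L. If s mol/L of Tl₂S dissolves, [Tl⁺] = 2s while [S²⁻] ≈ 0.499 mol/L.
Ksp = [Tl⁺]^2[S²⁻] = (2s)^2(0.499)
(2s)^2 = 7.57×10⁻²¹ / (0.499) = 1.52×10⁻²⁰
s = 6.16×10⁻¹¹ mol/L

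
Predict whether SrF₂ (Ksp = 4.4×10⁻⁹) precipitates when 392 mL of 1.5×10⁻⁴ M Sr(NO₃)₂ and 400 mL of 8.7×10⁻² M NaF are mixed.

The combined volume is 792 mL.
[Sr²⁺] = (1.5×10⁻⁴)(392)/792 = 7.4×10⁻⁵ M
[F⁻] = (8.7×10⁻²)(400)/792 = 4.4×10⁻² M
Q = [Sr²⁺][F⁻]^2 = 1.4×10⁻⁷
Since Q (1.4×10⁻⁷) exceeds Ksp (4.4×10⁻⁹), SrF₂ will precipitate.

Yes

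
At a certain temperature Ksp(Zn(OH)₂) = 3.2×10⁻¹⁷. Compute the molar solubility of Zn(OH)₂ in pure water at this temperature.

Zn(OH)₂(s) ⇌ Zn²⁺(aq) + 2 OH⁻(aq)
For each mole of Zn(OH)₂ that dissolves per liter, [Zn²⁺] = s and [OH⁻] = 2s; let s denote this solubility.
Ksp = [Zn²⁺][OH⁻]^2 = s · (2s)^2 = 4s^3
4s^3 = 3.2×10⁻¹⁷  ⇒  s^3 = 8.0×10⁻¹⁸
Taking the 3rd root, s = 2.0×10⁻⁶ mol/L.

2.0×10⁻⁶ M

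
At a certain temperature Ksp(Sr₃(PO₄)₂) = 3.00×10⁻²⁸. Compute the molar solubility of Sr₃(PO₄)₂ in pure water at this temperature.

Sr₃(PO₄)₂(s) ⇌ 3 Sr²⁺(aq) + 2 PO₄³⁻(aq)
For each mole of Sr₃(PO₄)₂ that dissolves per liter, [Sr²⁺] = 3s and [PO₄³⁻] = 2s; let s denote this solubility.
Ksp = [Sr²⁺]^3[PO₄³⁻]^2 = (3s)^3 · (2s)^2 = 108s^5
108s^5 = 3.00×10⁻²⁸  ⇒  s^5 = 2.78×10⁻³⁰
Taking the 5th root, s = 1.23×10⁻⁶ mol L⁻¹.

1.23×10⁻⁶ M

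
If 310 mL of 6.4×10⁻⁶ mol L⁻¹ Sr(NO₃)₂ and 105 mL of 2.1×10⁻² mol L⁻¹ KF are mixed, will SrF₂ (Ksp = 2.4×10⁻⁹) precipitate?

No

Total volume after mixing = 310 + 105 = 415 mL.
[Sr²⁺] = (6.4×10⁻⁶)(310)/415 = 4.8×10⁻⁶ mol L⁻¹
[F⁻] = (2.1×10⁻²)(105)/415 = 5.3×10⁻³ mol L⁻¹
Q = [Sr²⁺][F⁻]^2 = 1.3×10⁻¹⁰
Since Q (1.3×10⁻¹⁰) is less than Ksp (2.4×10⁻⁹), no SrF₂ precipitates.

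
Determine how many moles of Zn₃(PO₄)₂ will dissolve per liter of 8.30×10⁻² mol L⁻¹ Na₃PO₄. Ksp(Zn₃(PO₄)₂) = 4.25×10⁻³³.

2.84×10⁻¹¹ M

Zn₃(PO₄)₂(s) ⇌ 3 Zn²⁺(aq) + 2 PO₄³⁻(aq)
The solution already contains PO₄³⁻ at 8.30×10⁻² mol L⁻¹. Let s be the molar solubility of Zn₃(PO₄)₂.
[PO₄³⁻] ≈ 8.30×10⁻² mol L⁻¹ (common ion dominates); [Zn²⁺] = 3s.
Ksp = [Zn²⁺]^3[PO₄³⁻]^2 = (3s)^3(8.30×10⁻²)^2
(3s)^3 = 4.25×10⁻³³ / (8.30×10⁻²)^2 = 6.17×10⁻³¹
s = 2.84×10⁻¹¹ mol L⁻¹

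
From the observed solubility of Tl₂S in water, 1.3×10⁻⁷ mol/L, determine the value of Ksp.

Ksp = 8.8×10⁻²¹

Tl₂S(s) ⇌ 2 Tl⁺(aq) + S²⁻(aq)
If s mol/L of Tl₂S dissolves, [Tl⁺] = 2s and [S²⁻] = s.
Ksp = [Tl⁺]^2[S²⁻] = (2s)^2 · s = 4s^3
Ksp = 4 × (1.3×10⁻⁷)^3 = 8.8×10⁻²¹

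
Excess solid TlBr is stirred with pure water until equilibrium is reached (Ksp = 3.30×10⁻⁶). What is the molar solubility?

1.82×10⁻³ M

TlBr(s) ⇌ Tl⁺(aq) + Br⁻(aq)
If s mol/L of TlBr dissolves, [Tl⁺] = s and [Br⁻] = s.
Ksp = [Tl⁺][Br⁻] = s · s = s^2
s^2 = 3.30×10⁻⁶
s = (3.30×10⁻⁶)^(1/2) = 1.82×10⁻³ M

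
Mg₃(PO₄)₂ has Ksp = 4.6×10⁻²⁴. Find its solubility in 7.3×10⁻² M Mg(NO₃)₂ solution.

5.4×10⁻¹¹ M

Mg₃(PO₄)₂(s) ⇌ 3 Mg²⁺(aq) + 2 PO₄³⁻(aq)
Mg²⁺ is already present at 7.3×10⁻² M. If s mol/L of Mg₃(PO₄)₂ dissolves, [PO₄³⁻] = 2s while [Mg²⁺] ≈ 7.3×10⁻² M.
Ksp = [Mg²⁺]^3[PO₄³⁻]^2 = (7.3×10⁻²)^3(2s)^2
(2s)^2 = 4.6×10⁻²⁴ / (7.3×10⁻²)^3 = 1.2×10⁻²⁰
s = 5.4×10⁻¹¹ M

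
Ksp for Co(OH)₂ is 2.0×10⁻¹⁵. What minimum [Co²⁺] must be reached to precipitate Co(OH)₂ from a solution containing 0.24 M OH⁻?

A salt starts to precipitate once the ion product Q reaches its Ksp.
Co(OH)₂(s) ⇌ Co²⁺(aq) + 2 OH⁻(aq)
Ksp = [Co²⁺][OH⁻]^2 = [Co²⁺](0.24)^2
[Co²⁺] = 2.0×10⁻¹⁵ / (0.24)^2 = 3.5×10⁻¹⁴
[Co²⁺] = 3.5×10⁻¹⁴ M

3.5×10⁻¹⁴ M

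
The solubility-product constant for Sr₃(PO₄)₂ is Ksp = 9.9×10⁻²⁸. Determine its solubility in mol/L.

1.6×10⁻⁶ M

Sr₃(PO₄)₂(s) ⇌ 3 Sr²⁺(aq) + 2 PO₄³⁻(aq)
Let s be the molar solubility. Then [Sr²⁺] = 3s and [PO₄³⁻] = 2s.
Ksp = [Sr²⁺]^3[PO₄³⁻]^2 = (3s)^3 · (2s)^2 = 108s^5
108s^5 = 9.9×10⁻²⁸  ⇒  s^5 = 9.2×10⁻³⁰
s = 1.6×10⁻⁶ mol/L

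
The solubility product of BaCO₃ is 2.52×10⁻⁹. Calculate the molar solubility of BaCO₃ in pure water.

BaCO₃(s) ⇌ Ba²⁺(aq) + CO₃²⁻(aq)
Call the molar solubility s, so that [Ba²⁺] = s and [CO₃²⁻] = s.
Ksp = [Ba²⁺][CO₃²⁻] = s · s = s^2
s^2 = 2.52×10⁻⁹
Taking the 2nd root, s = 5.02×10⁻⁵ M.

5.02×10⁻⁵ M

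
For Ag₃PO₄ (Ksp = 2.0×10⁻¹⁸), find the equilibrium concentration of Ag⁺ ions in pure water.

Ag₃PO₄(s) ⇌ 3 Ag⁺(aq) + PO₄³⁻(aq)
Let s be the molar solubility. Then [Ag⁺] = 3s and [PO₄³⁻] = s.
Ksp = [Ag⁺]^3[PO₄³⁻] = (3s)^3 · s = 27s^4 = 2.0×10⁻¹⁸
s = 1.6×10⁻⁵ mol L⁻¹
[Ag⁺] = 3s = 4.9×10⁻⁵ mol L⁻¹

4.9×10⁻⁵ M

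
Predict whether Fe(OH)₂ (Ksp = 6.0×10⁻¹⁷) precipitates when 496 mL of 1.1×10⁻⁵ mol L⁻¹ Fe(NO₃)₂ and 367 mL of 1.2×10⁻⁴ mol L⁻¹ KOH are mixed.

Yes

After mixing, V = 496 mL + 367 mL = 863 mL.
[Fe²⁺] = (1.1×10⁻⁵)(496)/863 = 6.3×10⁻⁶ mol L⁻¹
[OH⁻] = (1.2×10⁻⁴)(367)/863 = 5.1×10⁻⁵ mol L⁻¹
Q = [Fe²⁺][OH⁻]^2 = 1.6×10⁻¹⁴
Q = 1.6×10⁻¹⁴ > Ksp = 6.0×10⁻¹⁷, so the solution is supersaturated and Fe(OH)₂ precipitates.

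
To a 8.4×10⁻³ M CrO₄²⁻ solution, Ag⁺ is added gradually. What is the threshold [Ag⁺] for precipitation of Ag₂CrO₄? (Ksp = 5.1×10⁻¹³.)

A salt starts to precipitate once the ion product Q reaches its Ksp.
Ag₂CrO₄(s) ⇌ 2 Ag⁺(aq) + CrO₄²⁻(aq)
Ksp = [Ag⁺]^2[CrO₄²⁻] = [Ag⁺]^2(8.4×10⁻³)
[Ag⁺]^2 = 5.1×10⁻¹³ / (8.4×10⁻³) = 6.1×10⁻¹¹
[Ag⁺] = 7.8×10⁻⁶ M

7.8×10⁻⁶ M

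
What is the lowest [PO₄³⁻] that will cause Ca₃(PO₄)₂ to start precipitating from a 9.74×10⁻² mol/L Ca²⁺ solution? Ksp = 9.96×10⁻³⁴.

Precipitation begins when Q = Ksp.
Ca₃(PO₄)₂(s) ⇌ 3 Ca²⁺(aq) + 2 PO₄³⁻(aq)
Ksp = [Ca²⁺]^3[PO₄³⁻]^2 = [PO₄³⁻]^2(9.74×10⁻²)^3
[PO₄³⁻]^2 = 9.96×10⁻³⁴ / (9.74×10⁻²)^3 = 1.08×10⁻³⁰
[PO₄³⁻] = 1.04×10⁻¹⁵ mol/L

1.04×10⁻¹⁵ M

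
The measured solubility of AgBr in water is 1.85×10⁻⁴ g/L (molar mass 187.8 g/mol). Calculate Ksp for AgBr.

Ksp = 9.70×10⁻¹³

Convert to molarity: s = 1.85×10⁻⁴ / 187.8 = 9.8509×10⁻⁷ mol/L
AgBr(s) ⇌ Ag⁺(aq) + Br⁻(aq)
With molar solubility s: [Ag⁺] = s, [Br⁻] = s.
Ksp = [Ag⁺][Br⁻] = s · s = s^2
Ksp = (9.8509×10⁻⁷)^2 = 9.70×10⁻¹³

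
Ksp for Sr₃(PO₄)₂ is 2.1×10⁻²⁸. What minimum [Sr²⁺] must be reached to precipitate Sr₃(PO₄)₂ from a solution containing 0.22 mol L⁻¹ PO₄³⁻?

Precipitation begins when Q = Ksp.
Sr₃(PO₄)₂(s) ⇌ 3 Sr²⁺(aq) + 2 PO₄³⁻(aq)
Ksp = [Sr²⁺]^3[PO₄³⁻]^2 = [Sr²⁺]^3(0.22)^2
[Sr²⁺]^3 = 2.1×10⁻²⁸ / (0.22)^2 = 4.3×10⁻²⁷
[Sr²⁺] = 1.6×10⁻⁹ mol L⁻¹

1.6×10⁻⁹ M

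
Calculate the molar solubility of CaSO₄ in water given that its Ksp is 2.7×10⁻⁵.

5.2×10⁻³ M

CaSO₄(s) ⇌ Ca²⁺(aq) + SO₄²⁻(aq)
For each mole of CaSO₄ that dissolves per liter, [Ca²⁺] = s and [SO₄²⁻] = s; let s denote this solubility.
Ksp = [Ca²⁺][SO₄²⁻] = s · s = s^2
s^2 = 2.7×10⁻⁵
Taking the 2nd root, s = 5.2×10⁻³ mol/L.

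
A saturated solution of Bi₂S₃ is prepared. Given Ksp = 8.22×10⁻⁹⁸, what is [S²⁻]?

Bi₂S₃(s) ⇌ 2 Bi³⁺(aq) + 3 S²⁻(aq)
With molar solubility s: [Bi³⁺] = 2s, [S²⁻] = 3s.
Ksp = [Bi³⁺]^2[S²⁻]^3 = (2s)^2 · (3s)^3 = 108s^5 = 8.22×10⁻⁹⁸
s = 1.50×10⁻²⁰ mol/L
[S²⁻] = 3s = 4.50×10⁻²⁰ mol/L

4.50×10⁻²⁰ M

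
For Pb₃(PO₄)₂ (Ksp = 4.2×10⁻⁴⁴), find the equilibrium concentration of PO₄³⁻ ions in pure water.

1.7×10⁻⁹ M

Pb₃(PO₄)₂(s) ⇌ 3 Pb²⁺(aq) + 2 PO₄³⁻(aq)
Let s be the molar solubility. Then [Pb²⁺] = 3s and [PO₄³⁻] = 2s.
Ksp = [Pb²⁺]^3[PO₄³⁻]^2 = (3s)^3 · (2s)^2 = 108s^5 = 4.2×10⁻⁴⁴
s = 8.3×10⁻¹⁰ mol/L
[PO₄³⁻] = 2s = 1.7×10⁻⁹ mol/L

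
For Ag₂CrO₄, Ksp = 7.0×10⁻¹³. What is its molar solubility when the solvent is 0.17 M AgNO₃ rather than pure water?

2.4×10⁻¹¹ M

Ag₂CrO₄(s) ⇌ 2 Ag⁺(aq) + CrO₄²⁻(aq)
Ag⁺ is already present at 0.17 M. If s mol/L of Ag₂CrO₄ dissolves, [CrO₄²⁻] = s while [Ag⁺] ≈ 0.17 M.
Ksp = [Ag⁺]^2[CrO₄²⁻] = (0.17)^2s
s = 7.0×10⁻¹³ / (0.17)^2 = 2.4×10⁻¹¹
s = 2.4×10⁻¹¹ M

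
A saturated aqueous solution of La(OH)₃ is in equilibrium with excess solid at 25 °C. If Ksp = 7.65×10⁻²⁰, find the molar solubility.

7.30×10⁻⁶ M

La(OH)₃(s) ⇌ La³⁺(aq) + 3 OH⁻(aq)
With molar solubility s: [La³⁺] = s, [OH⁻] = 3s.
Ksp = [La³⁺][OH⁻]^3 = s · (3s)^3 = 27s^4
27s^4 = 7.65×10⁻²⁰  ⇒  s^4 = 2.83×10⁻²¹
s = (2.83×10⁻²¹)^(1/4) = 7.30×10⁻⁶ M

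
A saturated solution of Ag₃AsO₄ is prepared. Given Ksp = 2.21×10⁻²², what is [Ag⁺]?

Ag₃AsO₄(s) ⇌ 3 Ag⁺(aq) + AsO₄³⁻(aq)
Let s be the molar solubility. Then [Ag⁺] = 3s and [AsO₄³⁻] = s.
Ksp = [Ag⁺]^3[AsO₄³⁻] = (3s)^3 · s = 27s^4 = 2.21×10⁻²²
s = 1.69×10⁻⁶ mol L⁻¹
[Ag⁺] = 3s = 5.07×10⁻⁶ mol L⁻¹

5.07×10⁻⁶ M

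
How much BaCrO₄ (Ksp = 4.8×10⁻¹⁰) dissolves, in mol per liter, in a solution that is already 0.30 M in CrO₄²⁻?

1.6×10⁻⁹ M

BaCrO₄(s) ⇌ Ba²⁺(aq) + CrO₄²⁻(aq)
Let s be the solubility of BaCrO₄ here. The common ion gives [CrO₄²⁻] ≈ 0.30 M, and [Ba²⁺] = s.
Ksp = [Ba²⁺][CrO₄²⁻] = s(0.30)
s = 4.8×10⁻¹⁰ / (0.30) = 1.6×10⁻⁹
s = 1.6×10⁻⁹ M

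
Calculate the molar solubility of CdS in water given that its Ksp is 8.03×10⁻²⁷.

CdS(s) ⇌ Cd²⁺(aq) + S²⁻(aq)
If s mol/L of CdS dissolves, [Cd²⁺] = s and [S²⁻] = s.
Ksp = [Cd²⁺][S²⁻] = s · s = s^2
s^2 = 8.03×10⁻²⁷
s = (8.03×10⁻²⁷)^(1/2) = 8.96×10⁻¹⁴ M

8.96×10⁻¹⁴ M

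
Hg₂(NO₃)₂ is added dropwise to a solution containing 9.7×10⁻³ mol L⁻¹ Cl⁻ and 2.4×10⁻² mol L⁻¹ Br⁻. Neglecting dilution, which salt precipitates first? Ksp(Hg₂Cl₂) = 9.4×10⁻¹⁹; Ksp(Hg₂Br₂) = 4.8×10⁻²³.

Hg₂Br₂

Precipitation of each salt begins when its ion product equals Ksp.
For Hg₂Cl₂: [Hg₂²⁺] = (Ksp/[Cl⁻]^2) = 1.0×10⁻¹⁴ mol L⁻¹
For Hg₂Br₂: [Hg₂²⁺] = (Ksp/[Br⁻]^2) = 8.3×10⁻²⁰ mol L⁻¹
Hg₂Br₂ requires the lower [Hg₂²⁺], so it precipitates first.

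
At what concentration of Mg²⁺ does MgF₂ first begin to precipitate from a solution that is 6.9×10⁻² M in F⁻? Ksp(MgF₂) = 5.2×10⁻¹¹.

Precipitation of each salt begins when its ion product equals Ksp.
MgF₂(s) ⇌ Mg²⁺(aq) + 2 F⁻(aq)
Ksp = [Mg²⁺][F⁻]^2 = [Mg²⁺](6.9×10⁻²)^2
[Mg²⁺] = 5.2×10⁻¹¹ / (6.9×10⁻²)^2 = 1.1×10⁻⁸
[Mg²⁺] = 1.1×10⁻⁸ M

1.1×10⁻⁸ M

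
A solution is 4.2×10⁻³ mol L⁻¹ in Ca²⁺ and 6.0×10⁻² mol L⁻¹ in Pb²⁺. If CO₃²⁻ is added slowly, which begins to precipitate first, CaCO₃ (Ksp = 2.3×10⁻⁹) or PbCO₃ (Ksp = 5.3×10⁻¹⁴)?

PbCO₃

Each salt precipitates once Q = Ksp for that salt.
For CaCO₃: [CO₃²⁻] = (Ksp/[Ca²⁺]) = 5.5×10⁻⁷ mol L⁻¹
For PbCO₃: [CO₃²⁻] = (Ksp/[Pb²⁺]) = 8.8×10⁻¹³ mol L⁻¹
Since PbCO₃ needs less CO₃²⁻ to reach saturation, it precipitates first.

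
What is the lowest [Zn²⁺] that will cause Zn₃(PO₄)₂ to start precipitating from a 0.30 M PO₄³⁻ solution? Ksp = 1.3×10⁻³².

A salt starts to precipitate once the ion product Q reaches its Ksp.
Zn₃(PO₄)₂(s) ⇌ 3 Zn²⁺(aq) + 2 PO₄³⁻(aq)
Ksp = [Zn²⁺]^3[PO₄³⁻]^2 = [Zn²⁺]^3(0.30)^2
[Zn²⁺]^3 = 1.3×10⁻³² / (0.30)^2 = 1.4×10⁻³¹
[Zn²⁺] = 5.2×10⁻¹¹ M

5.2×10⁻¹¹ M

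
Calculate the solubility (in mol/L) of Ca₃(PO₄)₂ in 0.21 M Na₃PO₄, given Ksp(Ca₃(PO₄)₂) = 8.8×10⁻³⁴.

Ca₃(PO₄)₂(s) ⇌ 3 Ca²⁺(aq) + 2 PO₄³⁻(aq)
With PO₄³⁻ already at 0.21 M and s small, take [PO₄³⁻] ≈ 0.21 M and [Ca²⁺] = 3s.
Ksp = [Ca²⁺]^3[PO₄³⁻]^2 = (3s)^3(0.21)^2
(3s)^3 = 8.8×10⁻³⁴ / (0.21)^2 = 2.0×10⁻³²
s = 9.0×10⁻¹² M

9.0×10⁻¹² M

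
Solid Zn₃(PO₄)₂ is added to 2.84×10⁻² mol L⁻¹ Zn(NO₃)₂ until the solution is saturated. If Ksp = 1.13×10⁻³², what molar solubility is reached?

Zn₃(PO₄)₂(s) ⇌ 3 Zn²⁺(aq) + 2 PO₄³⁻(aq)
Let s be the solubility of Zn₃(PO₄)₂ here. The common ion gives [Zn²⁺] ≈ 2.84×10⁻² mol L⁻¹, and [PO₄³⁻] = 2s.
Ksp = [Zn²⁺]^3[PO₄³⁻]^2 = (2.84×10⁻²)^3(2s)^2
(2s)^2 = 1.13×10⁻³² / (2.84×10⁻²)^3 = 4.93×10⁻²⁸
s = 1.11×10⁻¹⁴ mol L⁻¹

1.11×10⁻¹⁴ M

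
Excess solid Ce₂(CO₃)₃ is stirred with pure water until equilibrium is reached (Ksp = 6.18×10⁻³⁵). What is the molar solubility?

Ce₂(CO₃)₃(s) ⇌ 2 Ce³⁺(aq) + 3 CO₃²⁻(aq)
Let s be the molar solubility. Then [Ce³⁺] = 2s and [CO₃²⁻] = 3s.
Ksp = [Ce³⁺]^2[CO₃²⁻]^3 = (2s)^2 · (3s)^3 = 108s^5
108s^5 = 6.18×10⁻³⁵  ⇒  s^5 = 5.72×10⁻³⁷
s = 5.64×10⁻⁸ mol/L

5.64×10⁻⁸ M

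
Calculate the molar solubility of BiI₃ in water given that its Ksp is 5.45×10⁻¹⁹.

BiI₃(s) ⇌ Bi³⁺(aq) + 3 I⁻(aq)
Call the molar solubility s, so that [Bi³⁺] = s and [I⁻] = 3s.
Ksp = [Bi³⁺][I⁻]^3 = s · (3s)^3 = 27s^4
27s^4 = 5.45×10⁻¹⁹  ⇒  s^4 = 2.02×10⁻²⁰
s = (2.02×10⁻²⁰)^(1/4) = 1.19×10⁻⁵ mol/L

1.19×10⁻⁵ M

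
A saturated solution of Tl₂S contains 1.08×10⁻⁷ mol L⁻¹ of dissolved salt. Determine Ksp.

Tl₂S(s) ⇌ 2 Tl⁺(aq) + S²⁻(aq)
With molar solubility s: [Tl⁺] = 2s, [S²⁻] = s.
Ksp = [Tl⁺]^2[S²⁻] = (2s)^2 · s = 4s^3
Ksp = 4 × (1.08×10⁻⁷)^3 = 5.04×10⁻²¹

Ksp = 5.04×10⁻²¹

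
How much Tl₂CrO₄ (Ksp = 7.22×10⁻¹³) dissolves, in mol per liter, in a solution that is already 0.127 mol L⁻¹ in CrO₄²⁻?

Tl₂CrO₄(s) ⇌ 2 Tl⁺(aq) + CrO₄²⁻(aq)
With CrO₄²⁻ already at 0.127 mol L⁻¹ and s small, take [CrO₄²⁻] ≈ 0.127 mol L⁻¹ and [Tl⁺] = 2s.
Ksp = [Tl⁺]^2[CrO₄²⁻] = (2s)^2(0.127)
(2s)^2 = 7.22×10⁻¹³ / (0.127) = 5.69×10⁻¹²
s = 1.19×10⁻⁶ mol L⁻¹

1.19×10⁻⁶ M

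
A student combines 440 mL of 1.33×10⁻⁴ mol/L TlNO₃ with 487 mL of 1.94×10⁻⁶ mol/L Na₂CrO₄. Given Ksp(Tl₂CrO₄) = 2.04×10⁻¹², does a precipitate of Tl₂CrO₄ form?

No

After mixing, V = 440 mL + 487 mL = 927 mL.
[Tl⁺] = (1.33×10⁻⁴)(440)/927 = 6.31×10⁻⁵ mol/L
[CrO₄²⁻] = (1.94×10⁻⁶)(487)/927 = 1.02×10⁻⁶ mol/L
Q = [Tl⁺]^2[CrO₄²⁻] = 4.06×10⁻¹⁵
Since Q (4.06×10⁻¹⁵) is less than Ksp (2.04×10⁻¹²), no Tl₂CrO₄ precipitates.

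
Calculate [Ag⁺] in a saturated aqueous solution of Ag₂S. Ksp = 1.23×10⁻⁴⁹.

6.27×10⁻¹⁷ M

Ag₂S(s) ⇌ 2 Ag⁺(aq) + S²⁻(aq)
For each mole of Ag₂S that dissolves per liter, [Ag⁺] = 2s and [S²⁻] = s; let s denote this solubility.
Ksp = [Ag⁺]^2[S²⁻] = (2s)^2 · s = 4s^3 = 1.23×10⁻⁴⁹
s = 3.13×10⁻¹⁷ M
[Ag⁺] = 2s = 6.27×10⁻¹⁷ M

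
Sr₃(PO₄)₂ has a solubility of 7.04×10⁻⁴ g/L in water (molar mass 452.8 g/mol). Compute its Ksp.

Ksp = 9.81×10⁻²⁸

s = (7.04×10⁻⁴ g L⁻¹)/(452.8 g mol⁻¹) = 1.5548×10⁻⁶ M
Sr₃(PO₄)₂(s) ⇌ 3 Sr²⁺(aq) + 2 PO₄³⁻(aq)
With molar solubility s: [Sr²⁺] = 3s, [PO₄³⁻] = 2s.
Ksp = [Sr²⁺]^3[PO₄³⁻]^2 = (3s)^3 · (2s)^2 = 108s^5
Ksp = 108 × (1.5548×10⁻⁶)^5 = 9.81×10⁻²⁸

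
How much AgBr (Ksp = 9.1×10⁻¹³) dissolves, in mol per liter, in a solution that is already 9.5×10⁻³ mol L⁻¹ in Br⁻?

AgBr(s) ⇌ Ag⁺(aq) + Br⁻(aq)
Let s be the solubility of AgBr here. The common ion gives [Br⁻] ≈ 9.5×10⁻³ mol L⁻¹, and [Ag⁺] = s.
Ksp = [Ag⁺][Br⁻] = s(9.5×10⁻³)
s = 9.1×10⁻¹³ / (9.5×10⁻³) = 9.6×10⁻¹¹
s = 9.6×10⁻¹¹ mol L⁻¹

9.6×10⁻¹¹ M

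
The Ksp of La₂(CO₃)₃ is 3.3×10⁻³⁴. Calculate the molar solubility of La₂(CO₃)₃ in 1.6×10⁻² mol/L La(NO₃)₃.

La₂(CO₃)₃(s) ⇌ 2 La³⁺(aq) + 3 CO₃²⁻(aq)
With La³⁺ already at 1.6×10⁻² mol/L and s small, take [La³⁺] ≈ 1.6×10⁻² mol/L and [CO₃²⁻] = 3s.
Ksp = [La³⁺]^2[CO₃²⁻]^3 = (1.6×10⁻²)^2(3s)^3
(3s)^3 = 3.3×10⁻³⁴ / (1.6×10⁻²)^2 = 1.3×10⁻³⁰
s = 3.6×10⁻¹¹ mol/L

3.6×10⁻¹¹ M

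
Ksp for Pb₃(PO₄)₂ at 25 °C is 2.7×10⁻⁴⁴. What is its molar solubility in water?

7.6×10⁻¹⁰ M

Pb₃(PO₄)₂(s) ⇌ 3 Pb²⁺(aq) + 2 PO₄³⁻(aq)
If s mol/L of Pb₃(PO₄)₂ dissolves, [Pb²⁺] = 3s and [PO₄³⁻] = 2s.
Ksp = [Pb²⁺]^3[PO₄³⁻]^2 = (3s)^3 · (2s)^2 = 108s^5
108s^5 = 2.7×10⁻⁴⁴  ⇒  s^5 = 2.5×10⁻⁴⁶
s = (2.5×10⁻⁴⁶)^(1/5) = 7.6×10⁻¹⁰ mol/L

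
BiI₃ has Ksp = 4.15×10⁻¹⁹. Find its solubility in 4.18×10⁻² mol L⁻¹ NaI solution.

BiI₃(s) ⇌ Bi³⁺(aq) + 3 I⁻(aq)
I⁻ is already present at 4.18×10⁻² mol L⁻¹. If s mol/L of BiI₃ dissolves, [Bi³⁺] = s while [I⁻] ≈ 4.18×10⁻² mol L⁻¹.
Ksp = [Bi³⁺][I⁻]^3 = s(4.18×10⁻²)^3
s = 4.15×10⁻¹⁹ / (4.18×10⁻²)^3 = 5.68×10⁻¹⁵
s = 5.68×10⁻¹⁵ mol L⁻¹

5.68×10⁻¹⁵ M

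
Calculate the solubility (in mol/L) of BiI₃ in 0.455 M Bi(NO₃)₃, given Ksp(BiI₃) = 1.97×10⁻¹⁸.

BiI₃(s) ⇌ Bi³⁺(aq) + 3 I⁻(aq)
Let s be the solubility of BiI₃ here. The common ion gives [Bi³⁺] ≈ 0.455 M, and [I⁻] = 3s.
Ksp = [Bi³⁺][I⁻]^3 = (0.455)(3s)^3
(3s)^3 = 1.97×10⁻¹⁸ / (0.455) = 4.33×10⁻¹⁸
s = 5.43×10⁻⁷ M

5.43×10⁻⁷ M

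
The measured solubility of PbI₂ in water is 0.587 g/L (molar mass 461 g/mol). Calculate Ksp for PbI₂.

s = (0.587 g L⁻¹)/(461 g mol⁻¹) = 1.2733×10⁻³ M
PbI₂(s) ⇌ Pb²⁺(aq) + 2 I⁻(aq)
With molar solubility s: [Pb²⁺] = s, [I⁻] = 2s.
Ksp = [Pb²⁺][I⁻]^2 = s · (2s)^2 = 4s^3
Ksp = 4 × (1.2733×10⁻³)^3 = 8.26×10⁻⁹

Ksp = 8.26×10⁻⁹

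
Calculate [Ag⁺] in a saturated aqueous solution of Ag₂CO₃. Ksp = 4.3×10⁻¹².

2.0×10⁻⁴ M

Ag₂CO₃(s) ⇌ 2 Ag⁺(aq) + CO₃²⁻(aq)
With molar solubility s: [Ag⁺] = 2s, [CO₃²⁻] = s.
Ksp = [Ag⁺]^2[CO₃²⁻] = (2s)^2 · s = 4s^3 = 4.3×10⁻¹²
s = 1.0×10⁻⁴ mol L⁻¹
[Ag⁺] = 2s = 2.0×10⁻⁴ mol L⁻¹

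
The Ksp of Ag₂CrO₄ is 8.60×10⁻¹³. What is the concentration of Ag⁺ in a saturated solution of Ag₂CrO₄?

1.20×10⁻⁴ M

Ag₂CrO₄(s) ⇌ 2 Ag⁺(aq) + CrO₄²⁻(aq)
If s mol/L of Ag₂CrO₄ dissolves, [Ag⁺] = 2s and [CrO₄²⁻] = s.
Ksp = [Ag⁺]^2[CrO₄²⁻] = (2s)^2 · s = 4s^3 = 8.60×10⁻¹³
s = 5.99×10⁻⁵ mol L⁻¹
[Ag⁺] = 2s = 1.20×10⁻⁴ mol L⁻¹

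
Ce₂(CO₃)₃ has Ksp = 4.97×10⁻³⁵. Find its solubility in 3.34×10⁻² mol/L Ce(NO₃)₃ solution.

Ce₂(CO₃)₃(s) ⇌ 2 Ce³⁺(aq) + 3 CO₃²⁻(aq)
Ce³⁺ is already present at 3.34×10⁻² mol/L. If s mol/L of Ce₂(CO₃)₃ dissolves, [CO₃²⁻] = 3s while [Ce³⁺] ≈ 3.34×10⁻² mol/L.
Ksp = [Ce³⁺]^2[CO₃²⁻]^3 = (3.34×10⁻²)^2(3s)^3
(3s)^3 = 4.97×10⁻³⁵ / (3.34×10⁻²)^2 = 4.46×10⁻³²
s = 1.18×10⁻¹¹ mol/L

1.18×10⁻¹¹ M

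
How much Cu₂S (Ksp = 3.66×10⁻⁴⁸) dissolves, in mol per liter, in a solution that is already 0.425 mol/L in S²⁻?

Cu₂S(s) ⇌ 2 Cu⁺(aq) + S²⁻(aq)
S²⁻ is already present at 0.425 mol/L. If s mol/L of Cu₂S dissolves, [Cu⁺] = 2s while [S²⁻] ≈ 0.425 mol/L.
Ksp = [Cu⁺]^2[S²⁻] = (2s)^2(0.425)
(2s)^2 = 3.66×10⁻⁴⁸ / (0.425) = 8.61×10⁻⁴⁸
s = 1.47×10⁻²⁴ mol/L

1.47×10⁻²⁴ M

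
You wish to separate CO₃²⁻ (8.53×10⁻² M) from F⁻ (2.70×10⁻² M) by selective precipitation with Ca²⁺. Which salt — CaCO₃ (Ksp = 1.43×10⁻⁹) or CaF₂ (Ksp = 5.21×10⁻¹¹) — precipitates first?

Each salt precipitates once Q = Ksp for that salt.
For CaCO₃: [Ca²⁺] = (Ksp/[CO₃²⁻]) = 1.68×10⁻⁸ M
For CaF₂: [Ca²⁺] = (Ksp/[F⁻]^2) = 7.15×10⁻⁸ M
The smaller threshold [Ca²⁺] is reached first, so CaCO₃ precipitates first.

CaCO₃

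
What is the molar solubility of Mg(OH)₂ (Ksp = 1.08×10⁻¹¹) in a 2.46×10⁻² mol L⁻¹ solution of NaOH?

1.78×10⁻⁸ M

Mg(OH)₂(s) ⇌ Mg²⁺(aq) + 2 OH⁻(aq)
Let s be the solubility of Mg(OH)₂ here. The common ion gives [OH⁻] ≈ 2.46×10⁻² mol L⁻¹, and [Mg²⁺] = s.
Ksp = [Mg²⁺][OH⁻]^2 = s(2.46×10⁻²)^2
s = 1.08×10⁻¹¹ / (2.46×10⁻²)^2 = 1.78×10⁻⁸
s = 1.78×10⁻⁸ mol L⁻¹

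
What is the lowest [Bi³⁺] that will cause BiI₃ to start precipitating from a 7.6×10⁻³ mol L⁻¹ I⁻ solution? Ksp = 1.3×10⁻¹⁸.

3.0×10⁻¹² M

A salt starts to precipitate once the ion product Q reaches its Ksp.
BiI₃(s) ⇌ Bi³⁺(aq) + 3 I⁻(aq)
Ksp = [Bi³⁺][I⁻]^3 = [Bi³⁺](7.6×10⁻³)^3
[Bi³⁺] = 1.3×10⁻¹⁸ / (7.6×10⁻³)^3 = 3.0×10⁻¹²
[Bi³⁺] = 3.0×10⁻¹² mol L⁻¹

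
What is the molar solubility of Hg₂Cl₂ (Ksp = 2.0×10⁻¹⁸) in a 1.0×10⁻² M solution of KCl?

2.0×10⁻¹⁴ M

Hg₂Cl₂(s) ⇌ Hg₂²⁺(aq) + 2 Cl⁻(aq)
The solution already contains Cl⁻ at 1.0×10⁻² M. Let s be the molar solubility of Hg₂Cl₂.
[Cl⁻] ≈ 1.0×10⁻² M (common ion dominates); [Hg₂²⁺] = s.
Ksp = [Hg₂²⁺][Cl⁻]^2 = s(1.0×10⁻²)^2
s = 2.0×10⁻¹⁸ / (1.0×10⁻²)^2 = 2.0×10⁻¹⁴
s = 2.0×10⁻¹⁴ M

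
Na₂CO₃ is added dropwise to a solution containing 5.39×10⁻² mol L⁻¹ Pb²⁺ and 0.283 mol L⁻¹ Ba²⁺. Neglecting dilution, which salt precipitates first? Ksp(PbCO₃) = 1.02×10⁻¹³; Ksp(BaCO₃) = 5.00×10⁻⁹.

PbCO₃

Precipitation begins when Q = Ksp.
For PbCO₃: [CO₃²⁻] = (Ksp/[Pb²⁺]) = 1.89×10⁻¹² mol L⁻¹
For BaCO₃: [CO₃²⁻] = (Ksp/[Ba²⁺]) = 1.77×10⁻⁸ mol L⁻¹
Since PbCO₃ needs less CO₃²⁻ to reach saturation, it precipitates first.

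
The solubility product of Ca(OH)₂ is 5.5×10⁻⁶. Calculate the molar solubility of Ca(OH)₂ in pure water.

Ca(OH)₂(s) ⇌ Ca²⁺(aq) + 2 OH⁻(aq)
Call the molar solubility s, so that [Ca²⁺] = s and [OH⁻] = 2s.
Ksp = [Ca²⁺][OH⁻]^2 = s · (2s)^2 = 4s^3
4s^3 = 5.5×10⁻⁶  ⇒  s^3 = 1.4×10⁻⁶
s = (1.4×10⁻⁶)^(1/3) = 1.1×10⁻² M

1.1×10⁻² M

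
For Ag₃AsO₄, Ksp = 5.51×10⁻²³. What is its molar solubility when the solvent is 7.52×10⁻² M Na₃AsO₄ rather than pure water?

Ag₃AsO₄(s) ⇌ 3 Ag⁺(aq) + AsO₄³⁻(aq)
With AsO₄³⁻ already at 7.52×10⁻² M and s small, take [AsO₄³⁻] ≈ 7.52×10⁻² M and [Ag⁺] = 3s.
Ksp = [Ag⁺]^3[AsO₄³⁻] = (3s)^3(7.52×10⁻²)
(3s)^3 = 5.51×10⁻²³ / (7.52×10⁻²) = 7.33×10⁻²²
s = 3.01×10⁻⁸ M

3.01×10⁻⁸ M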